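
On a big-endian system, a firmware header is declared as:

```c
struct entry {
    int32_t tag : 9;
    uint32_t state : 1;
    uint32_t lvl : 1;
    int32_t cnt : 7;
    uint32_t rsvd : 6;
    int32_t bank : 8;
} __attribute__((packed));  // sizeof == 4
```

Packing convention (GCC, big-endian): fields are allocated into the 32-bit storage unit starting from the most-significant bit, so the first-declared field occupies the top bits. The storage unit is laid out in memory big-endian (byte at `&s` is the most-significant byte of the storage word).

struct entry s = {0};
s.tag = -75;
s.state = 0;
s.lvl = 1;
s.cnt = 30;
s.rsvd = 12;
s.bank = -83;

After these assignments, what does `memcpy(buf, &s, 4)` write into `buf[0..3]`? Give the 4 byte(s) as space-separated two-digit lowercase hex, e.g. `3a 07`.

da a7 8c ad

tag:9 = -75 → 0x1b5 << 23 → word 0xda800000
state:1 = 0 → 0x0 << 22 → word 0xda800000
lvl:1 = 1 → 0x1 << 21 → word 0xdaa00000
cnt:7 = 30 → 0x1e << 14 → word 0xdaa78000
rsvd:6 = 12 → 0xc << 8 → word 0xdaa78c00
bank:8 = -83 → 0xad << 0 → word 0xdaa78cad
word = 0xdaa78cad → big-endian bytes:
  [0]=0xda  [1]=0xa7  [2]=0x8c  [3]=0xad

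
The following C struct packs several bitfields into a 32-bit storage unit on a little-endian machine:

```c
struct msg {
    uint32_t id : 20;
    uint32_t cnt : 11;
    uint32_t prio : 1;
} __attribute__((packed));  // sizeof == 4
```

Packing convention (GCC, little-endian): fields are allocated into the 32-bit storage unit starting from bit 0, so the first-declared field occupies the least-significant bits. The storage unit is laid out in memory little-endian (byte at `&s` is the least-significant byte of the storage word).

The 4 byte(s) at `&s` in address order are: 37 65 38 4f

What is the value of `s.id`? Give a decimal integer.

550199

[0]=0x37 [1]=0x65 [2]=0x38 [3]=0x4f (little-endian) → word 0x4f386537
id [0+:20] = (word>>0) & 0xfffff = 550199  ←
cnt [20+:11] = (word>>20) & 0x7ff = 1267
prio [31+:1] = (word>>31) & 0x1 = 0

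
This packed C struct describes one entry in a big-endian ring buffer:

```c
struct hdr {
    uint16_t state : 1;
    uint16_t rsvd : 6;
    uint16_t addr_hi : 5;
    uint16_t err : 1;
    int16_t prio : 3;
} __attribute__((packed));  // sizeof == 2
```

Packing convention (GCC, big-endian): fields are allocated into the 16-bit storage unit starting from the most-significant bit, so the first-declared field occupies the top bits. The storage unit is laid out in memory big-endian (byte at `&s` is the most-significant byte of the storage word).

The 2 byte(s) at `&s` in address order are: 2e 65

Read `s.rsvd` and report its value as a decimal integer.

23

[0]=0x2e [1]=0x65 (big-endian) → word 0x2e65
state:1 @ bit 15 → (0x2e65>>15)&0x1 = 0x0
rsvd:6 @ bit 9 → (0x2e65>>9)&0x3f = 0x17  ←
addr_hi:5 @ bit 4 → (0x2e65>>4)&0x1f = 0x6
err:1 @ bit 3 → (0x2e65>>3)&0x1 = 0x0
prio:3 @ bit 0 → (0x2e65>>0)&0x7 = 0x5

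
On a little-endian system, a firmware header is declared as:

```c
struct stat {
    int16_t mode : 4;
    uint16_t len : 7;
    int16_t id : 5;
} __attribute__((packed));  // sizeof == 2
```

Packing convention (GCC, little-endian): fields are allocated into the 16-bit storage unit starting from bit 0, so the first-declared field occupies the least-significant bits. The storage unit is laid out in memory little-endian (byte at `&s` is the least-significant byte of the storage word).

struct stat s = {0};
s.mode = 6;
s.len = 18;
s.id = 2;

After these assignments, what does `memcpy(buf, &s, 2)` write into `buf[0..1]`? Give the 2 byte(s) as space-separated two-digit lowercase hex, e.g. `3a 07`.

[0+:4] mode=6 & 0xf = 0x6; word=0x0006
[4+:7] len=18 & 0x7f = 0x12; word=0x0126
[11+:5] id=2 & 0x1f = 0x2; word=0x1126
word = 0x1126 → little-endian bytes:
  [0]=0x26  [1]=0x11

26 11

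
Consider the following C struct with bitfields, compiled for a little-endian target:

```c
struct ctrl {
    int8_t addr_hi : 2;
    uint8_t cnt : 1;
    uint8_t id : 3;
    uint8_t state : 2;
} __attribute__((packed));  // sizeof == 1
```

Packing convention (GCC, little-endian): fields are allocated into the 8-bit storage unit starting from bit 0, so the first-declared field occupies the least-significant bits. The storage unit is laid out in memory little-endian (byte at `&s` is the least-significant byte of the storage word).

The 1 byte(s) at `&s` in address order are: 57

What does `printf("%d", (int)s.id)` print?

2

[0]=0x57 (little-endian) → word 0x57
addr_hi:2 @ bit 0 → (0x57>>0)&0x3 = 0x3
cnt:1 @ bit 2 → (0x57>>2)&0x1 = 0x1
id:3 @ bit 3 → (0x57>>3)&0x7 = 0x2  ←
state:2 @ bit 6 → (0x57>>6)&0x3 = 0x1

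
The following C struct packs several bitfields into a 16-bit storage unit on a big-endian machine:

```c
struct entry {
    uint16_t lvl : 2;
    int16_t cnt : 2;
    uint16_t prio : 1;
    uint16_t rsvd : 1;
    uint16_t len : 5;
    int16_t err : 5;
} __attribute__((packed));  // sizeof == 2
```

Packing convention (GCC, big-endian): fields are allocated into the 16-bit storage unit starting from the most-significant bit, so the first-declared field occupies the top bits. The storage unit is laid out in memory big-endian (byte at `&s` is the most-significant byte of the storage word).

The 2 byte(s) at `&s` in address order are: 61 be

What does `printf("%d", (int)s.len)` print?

[0]=0x61 [1]=0xbe (big-endian) → word 0x61be
lvl [14+:2] = (word>>14) & 0x3 = 1
cnt [12+:2] = (word>>12) & 0x3 = 2
prio [11+:1] = (word>>11) & 0x1 = 0
rsvd [10+:1] = (word>>10) & 0x1 = 0
len [5+:5] = (word>>5) & 0x1f = 13  ←
err [0+:5] = (word>>0) & 0x1f = 30

13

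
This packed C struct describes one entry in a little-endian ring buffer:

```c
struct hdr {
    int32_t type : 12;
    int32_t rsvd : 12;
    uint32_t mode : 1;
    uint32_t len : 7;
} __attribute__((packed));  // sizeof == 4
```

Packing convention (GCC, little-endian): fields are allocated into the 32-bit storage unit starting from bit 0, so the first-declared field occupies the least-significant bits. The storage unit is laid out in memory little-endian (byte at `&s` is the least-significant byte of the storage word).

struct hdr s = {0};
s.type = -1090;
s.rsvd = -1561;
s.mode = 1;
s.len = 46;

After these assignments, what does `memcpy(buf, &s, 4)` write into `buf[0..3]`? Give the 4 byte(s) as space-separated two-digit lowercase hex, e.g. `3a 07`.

be 7b 9e 5d

type (12b) val=-1090 bits=0xbbe at bit 0: 0x00000bbe
rsvd (12b) val=-1561 bits=0x9e7 at bit 12: 0x009e7bbe
mode (1b) val=1 bits=0x1 at bit 24: 0x019e7bbe
len (7b) val=46 bits=0x2e at bit 25: 0x5d9e7bbe
word = 0x5d9e7bbe → little-endian bytes:
  [0]=0xbe  [1]=0x7b  [2]=0x9e  [3]=0x5d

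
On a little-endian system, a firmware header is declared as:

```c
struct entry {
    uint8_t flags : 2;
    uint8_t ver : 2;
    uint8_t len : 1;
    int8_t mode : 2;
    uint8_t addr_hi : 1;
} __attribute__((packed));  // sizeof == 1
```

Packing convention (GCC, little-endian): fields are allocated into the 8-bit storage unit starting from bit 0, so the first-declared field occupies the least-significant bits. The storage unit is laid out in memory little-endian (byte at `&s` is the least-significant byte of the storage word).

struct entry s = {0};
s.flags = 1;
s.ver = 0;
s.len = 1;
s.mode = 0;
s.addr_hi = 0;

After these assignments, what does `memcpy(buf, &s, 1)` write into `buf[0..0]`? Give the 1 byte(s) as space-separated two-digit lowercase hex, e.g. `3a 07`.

11

flags:2 = 1 → 0x1 << 0 → word 0x01
ver:2 = 0 → 0x0 << 2 → word 0x01
len:1 = 1 → 0x1 << 4 → word 0x11
mode:2 = 0 → 0x0 << 5 → word 0x11
addr_hi:1 = 0 → 0x0 << 7 → word 0x11
word = 0x11 → little-endian bytes:
  [0]=0x11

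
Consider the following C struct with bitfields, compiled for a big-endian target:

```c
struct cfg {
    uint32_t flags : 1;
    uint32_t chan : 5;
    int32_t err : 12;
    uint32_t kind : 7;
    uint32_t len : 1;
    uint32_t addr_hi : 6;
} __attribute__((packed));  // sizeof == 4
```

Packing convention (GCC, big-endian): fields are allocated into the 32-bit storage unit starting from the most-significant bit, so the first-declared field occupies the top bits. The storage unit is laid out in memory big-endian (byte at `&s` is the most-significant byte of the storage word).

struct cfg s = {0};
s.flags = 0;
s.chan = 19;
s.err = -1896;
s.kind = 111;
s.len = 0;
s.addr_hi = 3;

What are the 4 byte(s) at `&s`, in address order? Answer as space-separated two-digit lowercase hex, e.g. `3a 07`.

4e 26 37 83

[31+:1] flags=0 & 0x1 = 0x0; word=0x00000000
[26+:5] chan=19 & 0x1f = 0x13; word=0x4c000000
[14+:12] err=-1896 & 0xfff = 0x898; word=0x4e260000
[7+:7] kind=111 & 0x7f = 0x6f; word=0x4e263780
[6+:1] len=0 & 0x1 = 0x0; word=0x4e263780
[0+:6] addr_hi=3 & 0x3f = 0x3; word=0x4e263783
word = 0x4e263783 → big-endian bytes:
  [0]=0x4e  [1]=0x26  [2]=0x37  [3]=0x83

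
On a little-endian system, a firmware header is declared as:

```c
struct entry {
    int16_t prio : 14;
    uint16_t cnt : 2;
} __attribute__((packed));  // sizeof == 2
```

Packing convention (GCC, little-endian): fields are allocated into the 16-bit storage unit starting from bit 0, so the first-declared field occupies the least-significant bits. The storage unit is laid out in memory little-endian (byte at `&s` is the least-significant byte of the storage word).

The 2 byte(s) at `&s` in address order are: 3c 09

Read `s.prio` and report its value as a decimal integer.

[0]=0x3c [1]=0x09 (little-endian) → word 0x093c
prio:14 @ bit 0 → (0x093c>>0)&0x3fff = 0x93c  ←
cnt:2 @ bit 14 → (0x093c>>14)&0x3 = 0x0
prio signed 14b, MSB=0: value = 2364

2364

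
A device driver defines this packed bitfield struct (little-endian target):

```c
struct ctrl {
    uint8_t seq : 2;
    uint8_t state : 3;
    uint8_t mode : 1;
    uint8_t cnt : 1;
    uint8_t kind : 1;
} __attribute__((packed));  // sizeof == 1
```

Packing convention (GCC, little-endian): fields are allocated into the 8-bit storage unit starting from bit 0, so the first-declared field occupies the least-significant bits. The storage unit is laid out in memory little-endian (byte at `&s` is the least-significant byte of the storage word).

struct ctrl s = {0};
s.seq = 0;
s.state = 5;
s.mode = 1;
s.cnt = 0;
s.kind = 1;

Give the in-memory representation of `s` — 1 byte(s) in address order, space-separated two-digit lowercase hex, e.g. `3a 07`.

b4

[0+:2] seq=0 & 0x3 = 0x0; word=0x00
[2+:3] state=5 & 0x7 = 0x5; word=0x14
[5+:1] mode=1 & 0x1 = 0x1; word=0x34
[6+:1] cnt=0 & 0x1 = 0x0; word=0x34
[7+:1] kind=1 & 0x1 = 0x1; word=0xb4
word = 0xb4 → little-endian bytes:
  [0]=0xb4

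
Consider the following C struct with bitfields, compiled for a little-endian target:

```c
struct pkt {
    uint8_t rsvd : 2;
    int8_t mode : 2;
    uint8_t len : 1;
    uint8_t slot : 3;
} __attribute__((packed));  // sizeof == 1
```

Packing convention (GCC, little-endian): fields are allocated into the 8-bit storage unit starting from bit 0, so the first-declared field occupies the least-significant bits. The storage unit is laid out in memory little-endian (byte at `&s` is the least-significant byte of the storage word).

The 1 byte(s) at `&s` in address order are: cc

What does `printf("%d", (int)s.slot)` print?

[0]=0xcc (little-endian) → word 0xcc
rsvd:2 @ bit 0 → (0xcc>>0)&0x3 = 0x0
mode:2 @ bit 2 → (0xcc>>2)&0x3 = 0x3
len:1 @ bit 4 → (0xcc>>4)&0x1 = 0x0
slot:3 @ bit 5 → (0xcc>>5)&0x7 = 0x6  ←

6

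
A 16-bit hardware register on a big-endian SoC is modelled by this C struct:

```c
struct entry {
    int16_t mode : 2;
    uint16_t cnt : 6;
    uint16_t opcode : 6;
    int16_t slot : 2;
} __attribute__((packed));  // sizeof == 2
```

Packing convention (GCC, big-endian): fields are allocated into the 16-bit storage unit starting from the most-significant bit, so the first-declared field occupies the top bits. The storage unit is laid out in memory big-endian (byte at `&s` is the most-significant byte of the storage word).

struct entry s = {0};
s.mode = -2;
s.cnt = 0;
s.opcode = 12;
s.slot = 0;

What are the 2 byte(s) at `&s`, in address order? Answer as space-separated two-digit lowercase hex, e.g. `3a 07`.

80 30

[14+:2] mode=-2 & 0x3 = 0x2; word=0x8000
[8+:6] cnt=0 & 0x3f = 0x0; word=0x8000
[2+:6] opcode=12 & 0x3f = 0xc; word=0x8030
[0+:2] slot=0 & 0x3 = 0x0; word=0x8030
word = 0x8030 → big-endian bytes:
  [0]=0x80  [1]=0x30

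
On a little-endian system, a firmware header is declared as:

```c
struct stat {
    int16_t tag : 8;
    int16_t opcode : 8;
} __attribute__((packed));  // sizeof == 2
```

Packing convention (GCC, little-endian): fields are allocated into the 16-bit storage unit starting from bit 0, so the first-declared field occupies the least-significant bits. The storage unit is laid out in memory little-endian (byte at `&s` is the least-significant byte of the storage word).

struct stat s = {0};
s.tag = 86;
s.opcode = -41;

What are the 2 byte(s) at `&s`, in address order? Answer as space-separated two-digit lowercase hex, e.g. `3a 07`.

tag (8b) val=86 bits=0x56 at bit 0: 0x0056
opcode (8b) val=-41 bits=0xd7 at bit 8: 0xd756
word = 0xd756 → little-endian bytes:
  [0]=0x56  [1]=0xd7

56 d7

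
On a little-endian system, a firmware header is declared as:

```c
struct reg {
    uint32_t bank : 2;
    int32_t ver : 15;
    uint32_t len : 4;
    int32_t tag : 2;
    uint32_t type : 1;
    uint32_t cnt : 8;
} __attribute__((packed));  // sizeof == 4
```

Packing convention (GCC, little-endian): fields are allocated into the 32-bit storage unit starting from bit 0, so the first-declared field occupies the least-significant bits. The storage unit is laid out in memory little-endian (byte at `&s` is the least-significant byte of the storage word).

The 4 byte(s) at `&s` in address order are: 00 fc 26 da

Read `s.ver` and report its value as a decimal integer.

[0]=0x00 [1]=0xfc [2]=0x26 [3]=0xda (little-endian) → word 0xda26fc00
bank:2 @ bit 0 → (0xda26fc00>>0)&0x3 = 0x0
ver:15 @ bit 2 → (0xda26fc00>>2)&0x7fff = 0x3f00  ←
len:4 @ bit 17 → (0xda26fc00>>17)&0xf = 0x3
tag:2 @ bit 21 → (0xda26fc00>>21)&0x3 = 0x1
type:1 @ bit 23 → (0xda26fc00>>23)&0x1 = 0x0
cnt:8 @ bit 24 → (0xda26fc00>>24)&0xff = 0xda
ver signed 15b, MSB=0: value = 16128

16128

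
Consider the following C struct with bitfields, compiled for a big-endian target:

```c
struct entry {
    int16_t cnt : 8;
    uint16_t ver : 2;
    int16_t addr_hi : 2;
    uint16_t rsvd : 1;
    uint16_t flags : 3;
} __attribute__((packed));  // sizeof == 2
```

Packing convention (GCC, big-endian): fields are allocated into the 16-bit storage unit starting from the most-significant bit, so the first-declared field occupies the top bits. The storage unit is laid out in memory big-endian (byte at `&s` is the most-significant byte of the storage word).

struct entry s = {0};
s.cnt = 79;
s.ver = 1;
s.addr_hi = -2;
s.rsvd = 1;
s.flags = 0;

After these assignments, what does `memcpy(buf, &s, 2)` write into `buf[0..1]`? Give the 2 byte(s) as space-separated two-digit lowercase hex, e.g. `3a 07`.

cnt:8 = 79 → 0x4f << 8 → word 0x4f00
ver:2 = 1 → 0x1 << 6 → word 0x4f40
addr_hi:2 = -2 → 0x2 << 4 → word 0x4f60
rsvd:1 = 1 → 0x1 << 3 → word 0x4f68
flags:3 = 0 → 0x0 << 0 → word 0x4f68
word = 0x4f68 → big-endian bytes:
  [0]=0x4f  [1]=0x68

4f 68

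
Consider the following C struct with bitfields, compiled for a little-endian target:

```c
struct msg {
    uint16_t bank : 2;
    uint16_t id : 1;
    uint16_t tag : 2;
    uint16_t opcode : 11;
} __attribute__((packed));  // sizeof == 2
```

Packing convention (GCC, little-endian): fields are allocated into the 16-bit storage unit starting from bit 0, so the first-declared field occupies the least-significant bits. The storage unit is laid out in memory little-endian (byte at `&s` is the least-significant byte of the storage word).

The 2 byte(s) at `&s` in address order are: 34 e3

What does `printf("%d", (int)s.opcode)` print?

[0]=0x34 [1]=0xe3 (little-endian) → word 0xe334
bank [0+:2] = (word>>0) & 0x3 = 0
id [2+:1] = (word>>2) & 0x1 = 1
tag [3+:2] = (word>>3) & 0x3 = 2
opcode [5+:11] = (word>>5) & 0x7ff = 1817  ←

1817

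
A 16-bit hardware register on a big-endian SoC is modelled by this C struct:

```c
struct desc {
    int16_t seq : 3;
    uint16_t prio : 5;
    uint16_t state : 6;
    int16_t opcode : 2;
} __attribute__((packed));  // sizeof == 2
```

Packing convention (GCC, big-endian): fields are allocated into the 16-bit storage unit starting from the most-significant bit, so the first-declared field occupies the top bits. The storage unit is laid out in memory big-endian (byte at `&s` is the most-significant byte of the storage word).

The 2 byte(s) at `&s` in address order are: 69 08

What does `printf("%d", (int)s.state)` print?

2

[0]=0x69 [1]=0x08 (big-endian) → word 0x6908
seq [13+:3] = (word>>13) & 0x7 = 3
prio [8+:5] = (word>>8) & 0x1f = 9
state [2+:6] = (word>>2) & 0x3f = 2  ←
opcode [0+:2] = (word>>0) & 0x3 = 0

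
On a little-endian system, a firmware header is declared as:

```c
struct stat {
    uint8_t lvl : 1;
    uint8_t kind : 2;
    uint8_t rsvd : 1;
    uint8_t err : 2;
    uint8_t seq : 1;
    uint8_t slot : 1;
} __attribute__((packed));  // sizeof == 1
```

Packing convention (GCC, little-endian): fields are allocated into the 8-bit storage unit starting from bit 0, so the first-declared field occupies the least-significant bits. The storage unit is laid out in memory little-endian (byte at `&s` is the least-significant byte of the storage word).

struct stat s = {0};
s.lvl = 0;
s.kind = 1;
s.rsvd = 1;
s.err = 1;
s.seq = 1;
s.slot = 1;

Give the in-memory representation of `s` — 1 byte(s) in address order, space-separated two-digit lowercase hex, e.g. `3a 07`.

da

lvl (1b) val=0 bits=0x0 at bit 0: 0x00
kind (2b) val=1 bits=0x1 at bit 1: 0x02
rsvd (1b) val=1 bits=0x1 at bit 3: 0x0a
err (2b) val=1 bits=0x1 at bit 4: 0x1a
seq (1b) val=1 bits=0x1 at bit 6: 0x5a
slot (1b) val=1 bits=0x1 at bit 7: 0xda
word = 0xda → little-endian bytes:
  [0]=0xda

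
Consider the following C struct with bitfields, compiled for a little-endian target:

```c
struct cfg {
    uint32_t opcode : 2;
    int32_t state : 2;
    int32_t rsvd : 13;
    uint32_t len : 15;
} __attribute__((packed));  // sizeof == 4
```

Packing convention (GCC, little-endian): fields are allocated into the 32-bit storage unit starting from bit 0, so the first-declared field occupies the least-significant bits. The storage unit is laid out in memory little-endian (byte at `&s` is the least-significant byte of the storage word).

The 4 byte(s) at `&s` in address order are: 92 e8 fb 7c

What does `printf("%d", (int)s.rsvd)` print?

[0]=0x92 [1]=0xe8 [2]=0xfb [3]=0x7c (little-endian) → word 0x7cfbe892
opcode:2 @ bit 0 → (0x7cfbe892>>0)&0x3 = 0x2
state:2 @ bit 2 → (0x7cfbe892>>2)&0x3 = 0x0
rsvd:13 @ bit 4 → (0x7cfbe892>>4)&0x1fff = 0x1e89  ←
len:15 @ bit 17 → (0x7cfbe892>>17)&0x7fff = 0x3e7d
rsvd signed 13b, MSB=1: 7817 - 8192 = -375

-375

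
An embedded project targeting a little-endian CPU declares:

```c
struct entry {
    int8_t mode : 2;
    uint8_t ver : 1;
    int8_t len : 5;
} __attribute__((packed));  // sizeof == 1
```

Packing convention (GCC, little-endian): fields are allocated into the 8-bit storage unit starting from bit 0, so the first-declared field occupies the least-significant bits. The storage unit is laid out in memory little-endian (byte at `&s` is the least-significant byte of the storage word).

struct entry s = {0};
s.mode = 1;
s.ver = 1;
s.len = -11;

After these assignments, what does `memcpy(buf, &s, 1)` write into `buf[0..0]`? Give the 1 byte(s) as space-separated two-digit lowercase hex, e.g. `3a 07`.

ad

mode (2b) val=1 bits=0x1 at bit 0: 0x01
ver (1b) val=1 bits=0x1 at bit 2: 0x05
len (5b) val=-11 bits=0x15 at bit 3: 0xad
word = 0xad → little-endian bytes:
  [0]=0xad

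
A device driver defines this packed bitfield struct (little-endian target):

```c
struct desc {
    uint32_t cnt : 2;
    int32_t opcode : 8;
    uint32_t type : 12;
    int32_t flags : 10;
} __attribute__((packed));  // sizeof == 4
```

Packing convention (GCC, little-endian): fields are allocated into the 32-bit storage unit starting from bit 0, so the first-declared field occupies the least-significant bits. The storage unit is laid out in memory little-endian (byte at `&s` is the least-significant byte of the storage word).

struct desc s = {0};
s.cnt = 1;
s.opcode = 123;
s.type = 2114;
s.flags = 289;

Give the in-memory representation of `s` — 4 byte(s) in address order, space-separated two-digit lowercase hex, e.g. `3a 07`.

ed 09 61 48

cnt (2b) val=1 bits=0x1 at bit 0: 0x00000001
opcode (8b) val=123 bits=0x7b at bit 2: 0x000001ed
type (12b) val=2114 bits=0x842 at bit 10: 0x002109ed
flags (10b) val=289 bits=0x121 at bit 22: 0x486109ed
word = 0x486109ed → little-endian bytes:
  [0]=0xed  [1]=0x09  [2]=0x61  [3]=0x48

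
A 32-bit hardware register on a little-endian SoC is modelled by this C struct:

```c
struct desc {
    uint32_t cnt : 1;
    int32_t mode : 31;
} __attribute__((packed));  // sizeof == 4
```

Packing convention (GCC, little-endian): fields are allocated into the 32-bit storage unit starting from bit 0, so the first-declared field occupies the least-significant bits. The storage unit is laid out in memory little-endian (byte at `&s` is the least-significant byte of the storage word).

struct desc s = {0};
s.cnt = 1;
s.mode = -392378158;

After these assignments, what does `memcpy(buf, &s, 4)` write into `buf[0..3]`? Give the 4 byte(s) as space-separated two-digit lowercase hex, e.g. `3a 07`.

cnt (1b) val=1 bits=0x1 at bit 0: 0x00000001
mode (31b) val=-392378158 bits=0x689cc8d2 at bit 1: 0xd13991a5
word = 0xd13991a5 → little-endian bytes:
  [0]=0xa5  [1]=0x91  [2]=0x39  [3]=0xd1

a5 91 39 d1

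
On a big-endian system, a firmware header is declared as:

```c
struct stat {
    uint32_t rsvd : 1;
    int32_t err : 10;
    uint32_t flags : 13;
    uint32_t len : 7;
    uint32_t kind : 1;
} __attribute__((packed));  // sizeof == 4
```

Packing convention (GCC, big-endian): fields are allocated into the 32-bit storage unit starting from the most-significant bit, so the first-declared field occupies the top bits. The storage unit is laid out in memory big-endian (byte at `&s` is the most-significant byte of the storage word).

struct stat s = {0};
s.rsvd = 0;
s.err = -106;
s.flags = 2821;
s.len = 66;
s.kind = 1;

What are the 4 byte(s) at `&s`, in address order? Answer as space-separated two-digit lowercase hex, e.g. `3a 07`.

72 cb 05 85

rsvd (1b) val=0 bits=0x0 at bit 31: 0x00000000
err (10b) val=-106 bits=0x396 at bit 21: 0x72c00000
flags (13b) val=2821 bits=0xb05 at bit 8: 0x72cb0500
len (7b) val=66 bits=0x42 at bit 1: 0x72cb0584
kind (1b) val=1 bits=0x1 at bit 0: 0x72cb0585
word = 0x72cb0585 → big-endian bytes:
  [0]=0x72  [1]=0xcb  [2]=0x05  [3]=0x85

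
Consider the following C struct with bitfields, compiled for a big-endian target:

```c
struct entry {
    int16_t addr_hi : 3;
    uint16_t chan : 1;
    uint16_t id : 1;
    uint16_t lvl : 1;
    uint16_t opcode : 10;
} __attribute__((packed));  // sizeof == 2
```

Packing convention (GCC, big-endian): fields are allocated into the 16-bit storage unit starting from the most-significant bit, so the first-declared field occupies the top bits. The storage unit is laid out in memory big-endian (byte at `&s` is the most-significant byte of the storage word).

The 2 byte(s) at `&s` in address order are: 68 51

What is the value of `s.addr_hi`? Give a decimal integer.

3

[0]=0x68 [1]=0x51 (big-endian) → word 0x6851
addr_hi [13+:3] = (word>>13) & 0x7 = 3  ←
chan [12+:1] = (word>>12) & 0x1 = 0
id [11+:1] = (word>>11) & 0x1 = 1
lvl [10+:1] = (word>>10) & 0x1 = 0
opcode [0+:10] = (word>>0) & 0x3ff = 81
addr_hi signed 3b, MSB=0: value = 3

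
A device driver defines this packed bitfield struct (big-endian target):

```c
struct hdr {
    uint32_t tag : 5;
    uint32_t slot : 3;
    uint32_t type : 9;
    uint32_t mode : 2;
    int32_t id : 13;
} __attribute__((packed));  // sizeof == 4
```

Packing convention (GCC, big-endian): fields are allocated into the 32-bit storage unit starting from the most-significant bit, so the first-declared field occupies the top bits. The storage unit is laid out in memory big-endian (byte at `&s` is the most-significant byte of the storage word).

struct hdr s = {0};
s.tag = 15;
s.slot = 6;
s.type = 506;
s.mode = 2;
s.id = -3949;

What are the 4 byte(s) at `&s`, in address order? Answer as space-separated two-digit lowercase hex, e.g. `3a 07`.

7e fd 50 93

[27+:5] tag=15 & 0x1f = 0xf; word=0x78000000
[24+:3] slot=6 & 0x7 = 0x6; word=0x7e000000
[15+:9] type=506 & 0x1ff = 0x1fa; word=0x7efd0000
[13+:2] mode=2 & 0x3 = 0x2; word=0x7efd4000
[0+:13] id=-3949 & 0x1fff = 0x1093; word=0x7efd5093
word = 0x7efd5093 → big-endian bytes:
  [0]=0x7e  [1]=0xfd  [2]=0x50  [3]=0x93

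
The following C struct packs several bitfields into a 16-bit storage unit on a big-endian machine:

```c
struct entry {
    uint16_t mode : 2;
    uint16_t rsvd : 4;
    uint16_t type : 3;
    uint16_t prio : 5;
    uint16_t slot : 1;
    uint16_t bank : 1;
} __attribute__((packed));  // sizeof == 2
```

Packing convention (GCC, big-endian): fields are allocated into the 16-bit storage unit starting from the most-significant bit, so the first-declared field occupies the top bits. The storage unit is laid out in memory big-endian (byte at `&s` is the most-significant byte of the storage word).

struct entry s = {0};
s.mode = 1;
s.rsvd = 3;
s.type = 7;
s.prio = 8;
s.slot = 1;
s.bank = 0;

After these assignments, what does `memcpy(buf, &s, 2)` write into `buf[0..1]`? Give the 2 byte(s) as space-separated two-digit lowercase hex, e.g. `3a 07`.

mode:2 = 1 → 0x1 << 14 → word 0x4000
rsvd:4 = 3 → 0x3 << 10 → word 0x4c00
type:3 = 7 → 0x7 << 7 → word 0x4f80
prio:5 = 8 → 0x8 << 2 → word 0x4fa0
slot:1 = 1 → 0x1 << 1 → word 0x4fa2
bank:1 = 0 → 0x0 << 0 → word 0x4fa2
word = 0x4fa2 → big-endian bytes:
  [0]=0x4f  [1]=0xa2

4f a2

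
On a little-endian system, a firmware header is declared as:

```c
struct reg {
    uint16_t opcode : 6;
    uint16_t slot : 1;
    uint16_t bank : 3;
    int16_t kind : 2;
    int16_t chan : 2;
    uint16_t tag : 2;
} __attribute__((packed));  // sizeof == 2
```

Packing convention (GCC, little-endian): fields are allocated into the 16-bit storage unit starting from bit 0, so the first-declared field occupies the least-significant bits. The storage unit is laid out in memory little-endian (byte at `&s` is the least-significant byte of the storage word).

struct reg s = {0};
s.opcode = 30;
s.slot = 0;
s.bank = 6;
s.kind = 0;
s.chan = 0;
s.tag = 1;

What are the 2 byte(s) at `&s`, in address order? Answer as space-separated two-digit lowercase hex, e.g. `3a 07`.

1e 43

[0+:6] opcode=30 & 0x3f = 0x1e; word=0x001e
[6+:1] slot=0 & 0x1 = 0x0; word=0x001e
[7+:3] bank=6 & 0x7 = 0x6; word=0x031e
[10+:2] kind=0 & 0x3 = 0x0; word=0x031e
[12+:2] chan=0 & 0x3 = 0x0; word=0x031e
[14+:2] tag=1 & 0x3 = 0x1; word=0x431e
word = 0x431e → little-endian bytes:
  [0]=0x1e  [1]=0x43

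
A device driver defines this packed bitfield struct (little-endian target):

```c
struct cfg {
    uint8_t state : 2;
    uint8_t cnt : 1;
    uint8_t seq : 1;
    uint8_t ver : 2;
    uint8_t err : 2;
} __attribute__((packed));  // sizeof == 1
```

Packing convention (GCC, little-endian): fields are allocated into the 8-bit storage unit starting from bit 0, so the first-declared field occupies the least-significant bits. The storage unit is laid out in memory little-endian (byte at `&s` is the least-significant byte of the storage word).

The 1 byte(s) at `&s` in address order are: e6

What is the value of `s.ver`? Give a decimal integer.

[0]=0xe6 (little-endian) → word 0xe6
state:2 @ bit 0 → (0xe6>>0)&0x3 = 0x2
cnt:1 @ bit 2 → (0xe6>>2)&0x1 = 0x1
seq:1 @ bit 3 → (0xe6>>3)&0x1 = 0x0
ver:2 @ bit 4 → (0xe6>>4)&0x3 = 0x2  ←
err:2 @ bit 6 → (0xe6>>6)&0x3 = 0x3

2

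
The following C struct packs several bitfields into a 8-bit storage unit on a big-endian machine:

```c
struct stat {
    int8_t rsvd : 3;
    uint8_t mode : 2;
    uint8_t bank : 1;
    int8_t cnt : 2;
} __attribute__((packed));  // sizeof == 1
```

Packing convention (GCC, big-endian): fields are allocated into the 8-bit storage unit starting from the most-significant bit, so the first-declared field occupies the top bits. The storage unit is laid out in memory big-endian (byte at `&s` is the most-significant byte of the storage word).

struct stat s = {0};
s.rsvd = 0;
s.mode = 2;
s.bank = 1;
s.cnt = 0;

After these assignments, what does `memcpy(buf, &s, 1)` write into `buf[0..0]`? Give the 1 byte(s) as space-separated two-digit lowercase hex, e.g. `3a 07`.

14

[5+:3] rsvd=0 & 0x7 = 0x0; word=0x00
[3+:2] mode=2 & 0x3 = 0x2; word=0x10
[2+:1] bank=1 & 0x1 = 0x1; word=0x14
[0+:2] cnt=0 & 0x3 = 0x0; word=0x14
word = 0x14 → big-endian bytes:
  [0]=0x14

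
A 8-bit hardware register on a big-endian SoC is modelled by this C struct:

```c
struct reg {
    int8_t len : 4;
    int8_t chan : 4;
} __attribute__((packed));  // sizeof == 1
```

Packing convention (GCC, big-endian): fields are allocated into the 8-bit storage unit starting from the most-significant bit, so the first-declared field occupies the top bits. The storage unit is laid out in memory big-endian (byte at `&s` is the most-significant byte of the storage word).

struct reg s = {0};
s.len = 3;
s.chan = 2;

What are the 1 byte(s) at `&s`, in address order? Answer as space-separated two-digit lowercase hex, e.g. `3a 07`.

[4+:4] len=3 & 0xf = 0x3; word=0x30
[0+:4] chan=2 & 0xf = 0x2; word=0x32
word = 0x32 → big-endian bytes:
  [0]=0x32

32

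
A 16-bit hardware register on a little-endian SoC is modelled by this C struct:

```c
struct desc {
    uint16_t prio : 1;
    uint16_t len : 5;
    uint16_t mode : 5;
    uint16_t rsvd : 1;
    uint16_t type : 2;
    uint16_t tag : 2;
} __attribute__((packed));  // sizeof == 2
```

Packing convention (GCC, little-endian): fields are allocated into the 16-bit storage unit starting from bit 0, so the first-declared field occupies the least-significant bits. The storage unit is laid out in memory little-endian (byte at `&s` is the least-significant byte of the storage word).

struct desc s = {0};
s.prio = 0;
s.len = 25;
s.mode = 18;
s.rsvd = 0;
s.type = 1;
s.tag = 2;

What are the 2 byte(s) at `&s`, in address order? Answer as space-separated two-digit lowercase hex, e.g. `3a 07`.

b2 94

prio:1 = 0 → 0x0 << 0 → word 0x0000
len:5 = 25 → 0x19 << 1 → word 0x0032
mode:5 = 18 → 0x12 << 6 → word 0x04b2
rsvd:1 = 0 → 0x0 << 11 → word 0x04b2
type:2 = 1 → 0x1 << 12 → word 0x14b2
tag:2 = 2 → 0x2 << 14 → word 0x94b2
word = 0x94b2 → little-endian bytes:
  [0]=0xb2  [1]=0x94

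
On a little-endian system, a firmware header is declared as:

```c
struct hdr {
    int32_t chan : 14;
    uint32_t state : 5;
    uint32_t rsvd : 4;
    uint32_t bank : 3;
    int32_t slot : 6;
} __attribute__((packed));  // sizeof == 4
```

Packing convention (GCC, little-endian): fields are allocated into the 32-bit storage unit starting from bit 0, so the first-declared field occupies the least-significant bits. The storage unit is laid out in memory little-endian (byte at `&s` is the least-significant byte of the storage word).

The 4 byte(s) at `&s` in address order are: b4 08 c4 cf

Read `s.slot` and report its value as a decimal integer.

[0]=0xb4 [1]=0x08 [2]=0xc4 [3]=0xcf (little-endian) → word 0xcfc408b4
chan [0+:14] = (word>>0) & 0x3fff = 2228
state [14+:5] = (word>>14) & 0x1f = 16
rsvd [19+:4] = (word>>19) & 0xf = 8
bank [23+:3] = (word>>23) & 0x7 = 7
slot [26+:6] = (word>>26) & 0x3f = 51  ←
slot signed 6b, MSB=1: 51 - 64 = -13

-13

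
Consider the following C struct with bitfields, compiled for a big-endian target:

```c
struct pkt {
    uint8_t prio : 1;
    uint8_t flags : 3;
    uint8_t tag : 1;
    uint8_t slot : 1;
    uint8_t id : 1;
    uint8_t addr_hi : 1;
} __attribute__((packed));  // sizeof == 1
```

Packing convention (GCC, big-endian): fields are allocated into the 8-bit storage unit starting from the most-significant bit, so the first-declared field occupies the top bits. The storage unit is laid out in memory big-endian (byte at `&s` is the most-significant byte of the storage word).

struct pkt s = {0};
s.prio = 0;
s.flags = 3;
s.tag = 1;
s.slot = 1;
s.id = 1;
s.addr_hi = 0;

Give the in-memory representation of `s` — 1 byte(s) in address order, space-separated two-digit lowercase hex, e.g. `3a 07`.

[7+:1] prio=0 & 0x1 = 0x0; word=0x00
[4+:3] flags=3 & 0x7 = 0x3; word=0x30
[3+:1] tag=1 & 0x1 = 0x1; word=0x38
[2+:1] slot=1 & 0x1 = 0x1; word=0x3c
[1+:1] id=1 & 0x1 = 0x1; word=0x3e
[0+:1] addr_hi=0 & 0x1 = 0x0; word=0x3e
word = 0x3e → big-endian bytes:
  [0]=0x3e

3e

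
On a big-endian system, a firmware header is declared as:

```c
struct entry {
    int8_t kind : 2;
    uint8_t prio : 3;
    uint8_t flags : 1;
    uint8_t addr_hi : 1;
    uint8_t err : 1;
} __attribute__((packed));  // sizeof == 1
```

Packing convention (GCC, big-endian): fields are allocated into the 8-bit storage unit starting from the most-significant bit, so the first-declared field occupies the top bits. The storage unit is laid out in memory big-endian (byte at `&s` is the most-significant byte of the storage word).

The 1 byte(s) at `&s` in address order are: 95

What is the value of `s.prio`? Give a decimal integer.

2

[0]=0x95 (big-endian) → word 0x95
kind [6+:2] = (word>>6) & 0x3 = 2
prio [3+:3] = (word>>3) & 0x7 = 2  ←
flags [2+:1] = (word>>2) & 0x1 = 1
addr_hi [1+:1] = (word>>1) & 0x1 = 0
err [0+:1] = (word>>0) & 0x1 = 1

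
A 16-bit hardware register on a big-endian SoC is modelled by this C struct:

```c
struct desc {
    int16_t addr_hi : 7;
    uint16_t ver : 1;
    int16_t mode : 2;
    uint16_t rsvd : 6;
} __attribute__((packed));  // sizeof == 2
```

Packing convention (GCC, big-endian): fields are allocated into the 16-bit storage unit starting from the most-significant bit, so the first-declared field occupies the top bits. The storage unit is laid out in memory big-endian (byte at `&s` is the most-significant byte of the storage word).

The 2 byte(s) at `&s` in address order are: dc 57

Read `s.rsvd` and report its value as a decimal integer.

23

[0]=0xdc [1]=0x57 (big-endian) → word 0xdc57
addr_hi [9+:7] = (word>>9) & 0x7f = 110
ver [8+:1] = (word>>8) & 0x1 = 0
mode [6+:2] = (word>>6) & 0x3 = 1
rsvd [0+:6] = (word>>0) & 0x3f = 23  ←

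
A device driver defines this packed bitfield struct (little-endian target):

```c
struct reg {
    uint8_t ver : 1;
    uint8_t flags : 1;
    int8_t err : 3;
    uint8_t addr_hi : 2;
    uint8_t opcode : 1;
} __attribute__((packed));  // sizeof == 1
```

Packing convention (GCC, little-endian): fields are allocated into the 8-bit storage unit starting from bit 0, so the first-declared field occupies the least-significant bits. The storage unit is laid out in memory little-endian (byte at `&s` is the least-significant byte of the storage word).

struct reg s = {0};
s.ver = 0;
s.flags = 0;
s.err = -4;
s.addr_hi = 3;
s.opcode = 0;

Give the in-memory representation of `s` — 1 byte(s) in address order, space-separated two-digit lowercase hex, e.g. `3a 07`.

70

ver (1b) val=0 bits=0x0 at bit 0: 0x00
flags (1b) val=0 bits=0x0 at bit 1: 0x00
err (3b) val=-4 bits=0x4 at bit 2: 0x10
addr_hi (2b) val=3 bits=0x3 at bit 5: 0x70
opcode (1b) val=0 bits=0x0 at bit 7: 0x70
word = 0x70 → little-endian bytes:
  [0]=0x70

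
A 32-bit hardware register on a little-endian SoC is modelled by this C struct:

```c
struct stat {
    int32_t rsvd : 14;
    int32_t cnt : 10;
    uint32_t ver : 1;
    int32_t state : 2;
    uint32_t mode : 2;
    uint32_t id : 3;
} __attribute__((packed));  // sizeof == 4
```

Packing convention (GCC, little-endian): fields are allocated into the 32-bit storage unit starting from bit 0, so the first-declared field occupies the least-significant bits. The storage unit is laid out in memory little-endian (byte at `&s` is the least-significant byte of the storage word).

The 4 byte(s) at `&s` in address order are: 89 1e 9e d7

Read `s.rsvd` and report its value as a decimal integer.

7817

[0]=0x89 [1]=0x1e [2]=0x9e [3]=0xd7 (little-endian) → word 0xd79e1e89
rsvd [0+:14] = (word>>0) & 0x3fff = 7817  ←
cnt [14+:10] = (word>>14) & 0x3ff = 632
ver [24+:1] = (word>>24) & 0x1 = 1
state [25+:2] = (word>>25) & 0x3 = 3
mode [27+:2] = (word>>27) & 0x3 = 2
id [29+:3] = (word>>29) & 0x7 = 6
rsvd signed 14b, MSB=0: value = 7817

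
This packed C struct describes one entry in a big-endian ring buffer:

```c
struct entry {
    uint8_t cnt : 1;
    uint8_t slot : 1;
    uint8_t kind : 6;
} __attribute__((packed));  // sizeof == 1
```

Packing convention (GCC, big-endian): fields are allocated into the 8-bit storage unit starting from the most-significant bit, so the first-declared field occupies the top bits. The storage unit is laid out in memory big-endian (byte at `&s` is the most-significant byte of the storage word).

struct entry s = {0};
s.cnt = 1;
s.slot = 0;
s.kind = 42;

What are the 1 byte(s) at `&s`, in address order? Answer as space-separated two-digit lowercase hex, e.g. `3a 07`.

cnt:1 = 1 → 0x1 << 7 → word 0x80
slot:1 = 0 → 0x0 << 6 → word 0x80
kind:6 = 42 → 0x2a << 0 → word 0xaa
word = 0xaa → big-endian bytes:
  [0]=0xaa

aa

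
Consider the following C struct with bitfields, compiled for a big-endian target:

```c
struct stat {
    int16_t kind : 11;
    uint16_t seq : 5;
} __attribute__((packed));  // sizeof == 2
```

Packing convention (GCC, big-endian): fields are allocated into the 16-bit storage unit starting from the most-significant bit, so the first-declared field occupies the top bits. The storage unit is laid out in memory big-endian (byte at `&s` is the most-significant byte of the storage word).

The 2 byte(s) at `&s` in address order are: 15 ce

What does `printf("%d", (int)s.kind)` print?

174

[0]=0x15 [1]=0xce (big-endian) → word 0x15ce
kind:11 @ bit 5 → (0x15ce>>5)&0x7ff = 0xae  ←
seq:5 @ bit 0 → (0x15ce>>0)&0x1f = 0xe
kind signed 11b, MSB=0: value = 174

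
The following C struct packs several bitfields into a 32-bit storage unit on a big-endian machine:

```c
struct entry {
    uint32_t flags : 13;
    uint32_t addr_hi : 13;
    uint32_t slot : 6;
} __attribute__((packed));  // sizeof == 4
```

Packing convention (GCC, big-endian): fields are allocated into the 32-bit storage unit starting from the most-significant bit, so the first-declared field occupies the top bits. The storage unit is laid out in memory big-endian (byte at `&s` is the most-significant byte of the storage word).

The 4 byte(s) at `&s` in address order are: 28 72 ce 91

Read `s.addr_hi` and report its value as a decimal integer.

[0]=0x28 [1]=0x72 [2]=0xce [3]=0x91 (big-endian) → word 0x2872ce91
flags [19+:13] = (word>>19) & 0x1fff = 1294
addr_hi [6+:13] = (word>>6) & 0x1fff = 2874  ←
slot [0+:6] = (word>>0) & 0x3f = 17

2874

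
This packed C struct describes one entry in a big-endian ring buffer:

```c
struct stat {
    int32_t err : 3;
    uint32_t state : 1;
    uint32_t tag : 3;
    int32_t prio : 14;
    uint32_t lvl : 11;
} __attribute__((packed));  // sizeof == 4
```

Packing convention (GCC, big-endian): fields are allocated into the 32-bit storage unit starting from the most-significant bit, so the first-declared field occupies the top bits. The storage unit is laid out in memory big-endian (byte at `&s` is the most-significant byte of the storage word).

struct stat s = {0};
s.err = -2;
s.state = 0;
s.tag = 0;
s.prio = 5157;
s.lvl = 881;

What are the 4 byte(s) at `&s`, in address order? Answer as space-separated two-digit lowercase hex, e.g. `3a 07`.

c0 a1 2b 71

err:3 = -2 → 0x6 << 29 → word 0xc0000000
state:1 = 0 → 0x0 << 28 → word 0xc0000000
tag:3 = 0 → 0x0 << 25 → word 0xc0000000
prio:14 = 5157 → 0x1425 << 11 → word 0xc0a12800
lvl:11 = 881 → 0x371 << 0 → word 0xc0a12b71
word = 0xc0a12b71 → big-endian bytes:
  [0]=0xc0  [1]=0xa1  [2]=0x2b  [3]=0x71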